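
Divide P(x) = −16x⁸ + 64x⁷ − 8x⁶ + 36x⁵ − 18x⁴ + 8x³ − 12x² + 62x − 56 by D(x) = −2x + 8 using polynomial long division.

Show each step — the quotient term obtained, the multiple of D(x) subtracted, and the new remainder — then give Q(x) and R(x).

Step 1: lead(−16x⁸ + 64x⁷ − 8x⁶ + 36x⁵ − 18x⁴ + 8x³ − 12x² + 62x − 56) ÷ lead(D) = −16x⁸ ÷ −2x = 8x⁷. Subtract (8x⁷)·D = −16x⁸ + 64x⁷. Remainder: −8x⁶ + 36x⁵ − 18x⁴ + 8x³ − 12x² + 62x − 56.
Step 2: lead(−8x⁶ + 36x⁵ − 18x⁴ + 8x³ − 12x² + 62x − 56) ÷ lead(D) = −8x⁶ ÷ −2x = 4x⁵. Subtract (4x⁵)·D = −8x⁶ + 32x⁵. Remainder: 4x⁵ − 18x⁴ + 8x³ − 12x² + 62x − 56.
Step 3: lead(4x⁵ − 18x⁴ + 8x³ − 12x² + 62x − 56) ÷ lead(D) = 4x⁵ ÷ −2x = −2x⁴. Subtract (−2x⁴)·D = 4x⁵ − 16x⁴. Remainder: −2x⁴ + 8x³ − 12x² + 62x − 56.
Step 4: lead(−2x⁴ + 8x³ − 12x² + 62x − 56) ÷ lead(D) = −2x⁴ ÷ −2x = x³. Subtract (x³)·D = −2x⁴ + 8x³. Remainder: −12x² + 62x − 56.
Step 5: lead(−12x² + 62x − 56) ÷ lead(D) = −12x² ÷ −2x = 6x. Subtract (6x)·D = −12x² + 48x. Remainder: 14x − 56.
Step 6: lead(14x − 56) ÷ lead(D) = 14x ÷ −2x = −7. Subtract (−7)·D = 14x − 56. Remainder: 0.

Q(x) = 8x⁷ + 4x⁵ − 2x⁴ + x³ + 6x − 7; R(x) = 0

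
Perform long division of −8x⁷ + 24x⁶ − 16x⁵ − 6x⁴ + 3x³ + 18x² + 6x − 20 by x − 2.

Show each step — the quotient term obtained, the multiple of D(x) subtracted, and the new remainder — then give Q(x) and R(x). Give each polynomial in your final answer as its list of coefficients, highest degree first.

Step 1: lead(−8x⁷ + 24x⁶ − 16x⁵ − 6x⁴ + 3x³ + 18x² + 6x − 20) ÷ lead(D) = −8x⁷ ÷ x = −8x⁶. Subtract (−8x⁶)·D = −8x⁷ + 16x⁶. Remainder: 8x⁶ − 16x⁵ − 6x⁴ + 3x³ + 18x² + 6x − 20.
Step 2: lead(8x⁶ − 16x⁵ − 6x⁴ + 3x³ + 18x² + 6x − 20) ÷ lead(D) = 8x⁶ ÷ x = 8x⁵. Subtract (8x⁵)·D = 8x⁶ − 16x⁵. Remainder: −6x⁴ + 3x³ + 18x² + 6x − 20.
Step 3: lead(−6x⁴ + 3x³ + 18x² + 6x − 20) ÷ lead(D) = −6x⁴ ÷ x = −6x³. Subtract (−6x³)·D = −6x⁴ + 12x³. Remainder: −9x³ + 18x² + 6x − 20.
Step 4: lead(−9x³ + 18x² + 6x − 20) ÷ lead(D) = −9x³ ÷ x = −9x². Subtract (−9x²)·D = −9x³ + 18x². Remainder: 6x − 20.
Step 5: lead(6x − 20) ÷ lead(D) = 6x ÷ x = 6. Subtract (6)·D = 6x − 12. Remainder: −8.

Q = [-8, 8, 0, -6, -9, 0, 6]; R = [-8]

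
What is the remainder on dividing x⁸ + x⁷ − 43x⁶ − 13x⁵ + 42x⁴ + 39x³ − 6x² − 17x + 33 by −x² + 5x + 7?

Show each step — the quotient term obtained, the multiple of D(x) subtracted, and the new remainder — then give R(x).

Step 1: lead(x⁸ + x⁷ − 43x⁶ − 13x⁵ + 42x⁴ + 39x³ − 6x² − 17x + 33) ÷ lead(D) = x⁸ ÷ −x² = −x⁶. Subtract (−x⁶)·D = x⁸ − 5x⁷ − 7x⁶. Remainder: 6x⁷ − 36x⁶ − 13x⁵ + 42x⁴ + 39x³ − 6x² − 17x + 33.
Step 2: lead(6x⁷ − 36x⁶ − 13x⁵ + 42x⁴ + 39x³ − 6x² − 17x + 33) ÷ lead(D) = 6x⁷ ÷ −x² = −6x⁵. Subtract (−6x⁵)·D = 6x⁷ − 30x⁶ − 42x⁵. Remainder: −6x⁶ + 29x⁵ + 42x⁴ + 39x³ − 6x² − 17x + 33.
Step 3: lead(−6x⁶ + 29x⁵ + 42x⁴ + 39x³ − 6x² − 17x + 33) ÷ lead(D) = −6x⁶ ÷ −x² = 6x⁴. Subtract (6x⁴)·D = −6x⁶ + 30x⁵ + 42x⁴. Remainder: −x⁵ + 39x³ − 6x² − 17x + 33.
Step 4: lead(−x⁵ + 39x³ − 6x² − 17x + 33) ÷ lead(D) = −x⁵ ÷ −x² = x³. Subtract (x³)·D = −x⁵ + 5x⁴ + 7x³. Remainder: −5x⁴ + 32x³ − 6x² − 17x + 33.
Step 5: lead(−5x⁴ + 32x³ − 6x² − 17x + 33) ÷ lead(D) = −5x⁴ ÷ −x² = 5x². Subtract (5x²)·D = −5x⁴ + 25x³ + 35x². Remainder: 7x³ − 41x² − 17x + 33.
Step 6: lead(7x³ − 41x² − 17x + 33) ÷ lead(D) = 7x³ ÷ −x² = −7x. Subtract (−7x)·D = 7x³ − 35x² − 49x. Remainder: −6x² + 32x + 33.
Step 7: lead(−6x² + 32x + 33) ÷ lead(D) = −6x² ÷ −x² = 6. Subtract (6)·D = −6x² + 30x + 42. Remainder: 2x − 9.

R(x) = 2x − 9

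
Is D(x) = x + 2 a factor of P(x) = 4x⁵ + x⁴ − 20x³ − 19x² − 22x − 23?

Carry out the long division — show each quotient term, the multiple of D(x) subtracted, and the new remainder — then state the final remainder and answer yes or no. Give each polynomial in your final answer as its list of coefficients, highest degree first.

Step 1: lead(4x⁵ + x⁴ − 20x³ − 19x² − 22x − 23) ÷ lead(D) = 4x⁵ ÷ x = 4x⁴. Subtract (4x⁴)·D = 4x⁵ + 8x⁴. Remainder: −7x⁴ − 20x³ − 19x² − 22x − 23.
Step 2: lead(−7x⁴ − 20x³ − 19x² − 22x − 23) ÷ lead(D) = −7x⁴ ÷ x = −7x³. Subtract (−7x³)·D = −7x⁴ − 14x³. Remainder: −6x³ − 19x² − 22x − 23.
Step 3: lead(−6x³ − 19x² − 22x − 23) ÷ lead(D) = −6x³ ÷ x = −6x². Subtract (−6x²)·D = −6x³ − 12x². Remainder: −7x² − 22x − 23.
Step 4: lead(−7x² − 22x − 23) ÷ lead(D) = −7x² ÷ x = −7x. Subtract (−7x)·D = −7x² − 14x. Remainder: −8x − 23.
Step 5: lead(−8x − 23) ÷ lead(D) = −8x ÷ x = −8. Subtract (−8)·D = −8x − 16. Remainder: −7.

R = [-7], so D(x) is not a factor of P(x). no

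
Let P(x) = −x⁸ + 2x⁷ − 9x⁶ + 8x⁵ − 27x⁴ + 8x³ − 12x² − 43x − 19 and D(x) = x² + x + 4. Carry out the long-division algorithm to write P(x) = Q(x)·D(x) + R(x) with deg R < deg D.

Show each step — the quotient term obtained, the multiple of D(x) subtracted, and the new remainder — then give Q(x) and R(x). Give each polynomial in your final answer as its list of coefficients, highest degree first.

Q = [-1, 3, -8, 4, 1, -9, -7]; R = [9]

Step 1: lead(−x⁸ + 2x⁷ − 9x⁶ + 8x⁵ − 27x⁴ + 8x³ − 12x² − 43x − 19) ÷ lead(D) = −x⁸ ÷ x² = −x⁶. Subtract (−x⁶)·D = −x⁸ − x⁷ − 4x⁶. Remainder: 3x⁷ − 5x⁶ + 8x⁵ − 27x⁴ + 8x³ − 12x² − 43x − 19.
Step 2: lead(3x⁷ − 5x⁶ + 8x⁵ − 27x⁴ + 8x³ − 12x² − 43x − 19) ÷ lead(D) = 3x⁷ ÷ x² = 3x⁵. Subtract (3x⁵)·D = 3x⁷ + 3x⁶ + 12x⁵. Remainder: −8x⁶ − 4x⁵ − 27x⁴ + 8x³ − 12x² − 43x − 19.
Step 3: lead(−8x⁶ − 4x⁵ − 27x⁴ + 8x³ − 12x² − 43x − 19) ÷ lead(D) = −8x⁶ ÷ x² = −8x⁴. Subtract (−8x⁴)·D = −8x⁶ − 8x⁵ − 32x⁴. Remainder: 4x⁵ + 5x⁴ + 8x³ − 12x² − 43x − 19.
Step 4: lead(4x⁵ + 5x⁴ + 8x³ − 12x² − 43x − 19) ÷ lead(D) = 4x⁵ ÷ x² = 4x³. Subtract (4x³)·D = 4x⁵ + 4x⁴ + 16x³. Remainder: x⁴ − 8x³ − 12x² − 43x − 19.
Step 5: lead(x⁴ − 8x³ − 12x² − 43x − 19) ÷ lead(D) = x⁴ ÷ x² = x². Subtract (x²)·D = x⁴ + x³ + 4x². Remainder: −9x³ − 16x² − 43x − 19.
Step 6: lead(−9x³ − 16x² − 43x − 19) ÷ lead(D) = −9x³ ÷ x² = −9x. Subtract (−9x)·D = −9x³ − 9x² − 36x. Remainder: −7x² − 7x − 19.
Step 7: lead(−7x² − 7x − 19) ÷ lead(D) = −7x² ÷ x² = −7. Subtract (−7)·D = −7x² − 7x − 28. Remainder: 9.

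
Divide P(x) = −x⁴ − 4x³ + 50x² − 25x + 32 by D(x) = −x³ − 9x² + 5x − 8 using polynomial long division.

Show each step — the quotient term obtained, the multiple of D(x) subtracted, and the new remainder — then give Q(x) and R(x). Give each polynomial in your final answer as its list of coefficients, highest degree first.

Q = [1, -5]; R = [8, -8]

Step 1: lead(−x⁴ − 4x³ + 50x² − 25x + 32) ÷ lead(D) = −x⁴ ÷ −x³ = x. Subtract (x)·D = −x⁴ − 9x³ + 5x² − 8x. Remainder: 5x³ + 45x² − 17x + 32.
Step 2: lead(5x³ + 45x² − 17x + 32) ÷ lead(D) = 5x³ ÷ −x³ = −5. Subtract (−5)·D = 5x³ + 45x² − 25x + 40. Remainder: 8x − 8.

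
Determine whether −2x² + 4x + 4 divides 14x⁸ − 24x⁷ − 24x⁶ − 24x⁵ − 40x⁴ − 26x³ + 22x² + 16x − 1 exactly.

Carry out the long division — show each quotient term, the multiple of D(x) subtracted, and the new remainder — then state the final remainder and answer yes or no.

R(x) = 3, so D(x) is not a factor of P(x). no

Step 1: lead(14x⁸ − 24x⁷ − 24x⁶ − 24x⁵ − 40x⁴ − 26x³ + 22x² + 16x − 1) ÷ lead(D) = 14x⁸ ÷ −2x² = −7x⁶. Subtract (−7x⁶)·D = 14x⁸ − 28x⁷ − 28x⁶. Remainder: 4x⁷ + 4x⁶ − 24x⁵ − 40x⁴ − 26x³ + 22x² + 16x − 1.
Step 2: lead(4x⁷ + 4x⁶ − 24x⁵ − 40x⁴ − 26x³ + 22x² + 16x − 1) ÷ lead(D) = 4x⁷ ÷ −2x² = −2x⁵. Subtract (−2x⁵)·D = 4x⁷ − 8x⁶ − 8x⁵. Remainder: 12x⁶ − 16x⁵ − 40x⁴ − 26x³ + 22x² + 16x − 1.
Step 3: lead(12x⁶ − 16x⁵ − 40x⁴ − 26x³ + 22x² + 16x − 1) ÷ lead(D) = 12x⁶ ÷ −2x² = −6x⁴. Subtract (−6x⁴)·D = 12x⁶ − 24x⁵ − 24x⁴. Remainder: 8x⁵ − 16x⁴ − 26x³ + 22x² + 16x − 1.
Step 4: lead(8x⁵ − 16x⁴ − 26x³ + 22x² + 16x − 1) ÷ lead(D) = 8x⁵ ÷ −2x² = −4x³. Subtract (−4x³)·D = 8x⁵ − 16x⁴ − 16x³. Remainder: −10x³ + 22x² + 16x − 1.
Step 5: lead(−10x³ + 22x² + 16x − 1) ÷ lead(D) = −10x³ ÷ −2x² = 5x. Subtract (5x)·D = −10x³ + 20x² + 20x. Remainder: 2x² − 4x − 1.
Step 6: lead(2x² − 4x − 1) ÷ lead(D) = 2x² ÷ −2x² = −1. Subtract (−1)·D = 2x² − 4x − 4. Remainder: 3.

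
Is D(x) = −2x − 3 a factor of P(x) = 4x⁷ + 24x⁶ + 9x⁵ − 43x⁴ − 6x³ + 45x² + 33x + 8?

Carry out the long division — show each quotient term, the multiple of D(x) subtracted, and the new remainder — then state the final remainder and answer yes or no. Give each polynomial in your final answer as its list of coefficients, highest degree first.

R = [-1], so D(x) is not a factor of P(x). no

Step 1: lead(4x⁷ + 24x⁶ + 9x⁵ − 43x⁴ − 6x³ + 45x² + 33x + 8) ÷ lead(D) = 4x⁷ ÷ −2x = −2x⁶. Subtract (−2x⁶)·D = 4x⁷ + 6x⁶. Remainder: 18x⁶ + 9x⁵ − 43x⁴ − 6x³ + 45x² + 33x + 8.
Step 2: lead(18x⁶ + 9x⁵ − 43x⁴ − 6x³ + 45x² + 33x + 8) ÷ lead(D) = 18x⁶ ÷ −2x = −9x⁵. Subtract (−9x⁵)·D = 18x⁶ + 27x⁵. Remainder: −18x⁵ − 43x⁴ − 6x³ + 45x² + 33x + 8.
Step 3: lead(−18x⁵ − 43x⁴ − 6x³ + 45x² + 33x + 8) ÷ lead(D) = −18x⁵ ÷ −2x = 9x⁴. Subtract (9x⁴)·D = −18x⁵ − 27x⁴. Remainder: −16x⁴ − 6x³ + 45x² + 33x + 8.
Step 4: lead(−16x⁴ − 6x³ + 45x² + 33x + 8) ÷ lead(D) = −16x⁴ ÷ −2x = 8x³. Subtract (8x³)·D = −16x⁴ − 24x³. Remainder: 18x³ + 45x² + 33x + 8.
Step 5: lead(18x³ + 45x² + 33x + 8) ÷ lead(D) = 18x³ ÷ −2x = −9x². Subtract (−9x²)·D = 18x³ + 27x². Remainder: 18x² + 33x + 8.
Step 6: lead(18x² + 33x + 8) ÷ lead(D) = 18x² ÷ −2x = −9x. Subtract (−9x)·D = 18x² + 27x. Remainder: 6x + 8.
Step 7: lead(6x + 8) ÷ lead(D) = 6x ÷ −2x = −3. Subtract (−3)·D = 6x + 9. Remainder: −1.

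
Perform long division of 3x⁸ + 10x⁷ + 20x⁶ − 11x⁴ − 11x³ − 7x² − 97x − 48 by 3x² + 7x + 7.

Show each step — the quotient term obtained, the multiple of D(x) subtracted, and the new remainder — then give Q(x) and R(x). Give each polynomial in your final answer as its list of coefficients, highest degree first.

Q = [1, 1, 2, -7, 8, -6, -7]; R = [-6, 1]

Step 1: lead(3x⁸ + 10x⁷ + 20x⁶ − 11x⁴ − 11x³ − 7x² − 97x − 48) ÷ lead(D) = 3x⁸ ÷ 3x² = x⁶. Subtract (x⁶)·D = 3x⁸ + 7x⁷ + 7x⁶. Remainder: 3x⁷ + 13x⁶ − 11x⁴ − 11x³ − 7x² − 97x − 48.
Step 2: lead(3x⁷ + 13x⁶ − 11x⁴ − 11x³ − 7x² − 97x − 48) ÷ lead(D) = 3x⁷ ÷ 3x² = x⁵. Subtract (x⁵)·D = 3x⁷ + 7x⁶ + 7x⁵. Remainder: 6x⁶ − 7x⁵ − 11x⁴ − 11x³ − 7x² − 97x − 48.
Step 3: lead(6x⁶ − 7x⁵ − 11x⁴ − 11x³ − 7x² − 97x − 48) ÷ lead(D) = 6x⁶ ÷ 3x² = 2x⁴. Subtract (2x⁴)·D = 6x⁶ + 14x⁵ + 14x⁴. Remainder: −21x⁵ − 25x⁴ − 11x³ − 7x² − 97x − 48.
Step 4: lead(−21x⁵ − 25x⁴ − 11x³ − 7x² − 97x − 48) ÷ lead(D) = −21x⁵ ÷ 3x² = −7x³. Subtract (−7x³)·D = −21x⁵ − 49x⁴ − 49x³. Remainder: 24x⁴ + 38x³ − 7x² − 97x − 48.
Step 5: lead(24x⁴ + 38x³ − 7x² − 97x − 48) ÷ lead(D) = 24x⁴ ÷ 3x² = 8x². Subtract (8x²)·D = 24x⁴ + 56x³ + 56x². Remainder: −18x³ − 63x² − 97x − 48.
Step 6: lead(−18x³ − 63x² − 97x − 48) ÷ lead(D) = −18x³ ÷ 3x² = −6x. Subtract (−6x)·D = −18x³ − 42x² − 42x. Remainder: −21x² − 55x − 48.
Step 7: lead(−21x² − 55x − 48) ÷ lead(D) = −21x² ÷ 3x² = −7. Subtract (−7)·D = −21x² − 49x − 49. Remainder: −6x + 1.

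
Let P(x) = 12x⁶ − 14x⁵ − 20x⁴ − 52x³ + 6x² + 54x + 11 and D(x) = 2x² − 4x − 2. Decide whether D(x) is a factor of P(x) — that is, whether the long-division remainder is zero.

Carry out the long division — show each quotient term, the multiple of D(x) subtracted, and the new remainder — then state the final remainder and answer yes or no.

R(x) = −7, so D(x) is not a factor of P(x). no

Step 1: lead(12x⁶ − 14x⁵ − 20x⁴ − 52x³ + 6x² + 54x + 11) ÷ lead(D) = 12x⁶ ÷ 2x² = 6x⁴. Subtract (6x⁴)·D = 12x⁶ − 24x⁵ − 12x⁴. Remainder: 10x⁵ − 8x⁴ − 52x³ + 6x² + 54x + 11.
Step 2: lead(10x⁵ − 8x⁴ − 52x³ + 6x² + 54x + 11) ÷ lead(D) = 10x⁵ ÷ 2x² = 5x³. Subtract (5x³)·D = 10x⁵ − 20x⁴ − 10x³. Remainder: 12x⁴ − 42x³ + 6x² + 54x + 11.
Step 3: lead(12x⁴ − 42x³ + 6x² + 54x + 11) ÷ lead(D) = 12x⁴ ÷ 2x² = 6x². Subtract (6x²)·D = 12x⁴ − 24x³ − 12x². Remainder: −18x³ + 18x² + 54x + 11.
Step 4: lead(−18x³ + 18x² + 54x + 11) ÷ lead(D) = −18x³ ÷ 2x² = −9x. Subtract (−9x)·D = −18x³ + 36x² + 18x. Remainder: −18x² + 36x + 11.
Step 5: lead(−18x² + 36x + 11) ÷ lead(D) = −18x² ÷ 2x² = −9. Subtract (−9)·D = −18x² + 36x + 18. Remainder: −7.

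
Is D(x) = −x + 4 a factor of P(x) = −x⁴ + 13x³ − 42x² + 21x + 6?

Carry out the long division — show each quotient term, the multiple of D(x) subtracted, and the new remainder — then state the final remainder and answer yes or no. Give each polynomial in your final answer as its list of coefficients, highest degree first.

R = [-6], so D(x) is not a factor of P(x). no

Step 1: lead(−x⁴ + 13x³ − 42x² + 21x + 6) ÷ lead(D) = −x⁴ ÷ −x = x³. Subtract (x³)·D = −x⁴ + 4x³. Remainder: 9x³ − 42x² + 21x + 6.
Step 2: lead(9x³ − 42x² + 21x + 6) ÷ lead(D) = 9x³ ÷ −x = −9x². Subtract (−9x²)·D = 9x³ − 36x². Remainder: −6x² + 21x + 6.
Step 3: lead(−6x² + 21x + 6) ÷ lead(D) = −6x² ÷ −x = 6x. Subtract (6x)·D = −6x² + 24x. Remainder: −3x + 6.
Step 4: lead(−3x + 6) ÷ lead(D) = −3x ÷ −x = 3. Subtract (3)·D = −3x + 12. Remainder: −6.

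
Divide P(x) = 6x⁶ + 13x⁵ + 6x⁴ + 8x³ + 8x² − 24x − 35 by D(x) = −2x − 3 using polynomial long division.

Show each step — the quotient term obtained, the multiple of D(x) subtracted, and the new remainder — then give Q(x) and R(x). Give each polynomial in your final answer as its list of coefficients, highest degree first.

Step 1: lead(6x⁶ + 13x⁵ + 6x⁴ + 8x³ + 8x² − 24x − 35) ÷ lead(D) = 6x⁶ ÷ −2x = −3x⁵. Subtract (−3x⁵)·D = 6x⁶ + 9x⁵. Remainder: 4x⁵ + 6x⁴ + 8x³ + 8x² − 24x − 35.
Step 2: lead(4x⁵ + 6x⁴ + 8x³ + 8x² − 24x − 35) ÷ lead(D) = 4x⁵ ÷ −2x = −2x⁴. Subtract (−2x⁴)·D = 4x⁵ + 6x⁴. Remainder: 8x³ + 8x² − 24x − 35.
Step 3: lead(8x³ + 8x² − 24x − 35) ÷ lead(D) = 8x³ ÷ −2x = −4x². Subtract (−4x²)·D = 8x³ + 12x². Remainder: −4x² − 24x − 35.
Step 4: lead(−4x² − 24x − 35) ÷ lead(D) = −4x² ÷ −2x = 2x. Subtract (2x)·D = −4x² − 6x. Remainder: −18x − 35.
Step 5: lead(−18x − 35) ÷ lead(D) = −18x ÷ −2x = 9. Subtract (9)·D = −18x − 27. Remainder: −8.

Q = [-3, -2, 0, -4, 2, 9]; R = [-8]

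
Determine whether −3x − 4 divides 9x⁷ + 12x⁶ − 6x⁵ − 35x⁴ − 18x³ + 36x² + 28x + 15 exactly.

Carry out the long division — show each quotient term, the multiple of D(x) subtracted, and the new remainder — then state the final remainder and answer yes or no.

R(x) = −1, so D(x) is not a factor of P(x). no

Step 1: lead(9x⁷ + 12x⁶ − 6x⁵ − 35x⁴ − 18x³ + 36x² + 28x + 15) ÷ lead(D) = 9x⁷ ÷ −3x = −3x⁶. Subtract (−3x⁶)·D = 9x⁷ + 12x⁶. Remainder: −6x⁵ − 35x⁴ − 18x³ + 36x² + 28x + 15.
Step 2: lead(−6x⁵ − 35x⁴ − 18x³ + 36x² + 28x + 15) ÷ lead(D) = −6x⁵ ÷ −3x = 2x⁴. Subtract (2x⁴)·D = −6x⁵ − 8x⁴. Remainder: −27x⁴ − 18x³ + 36x² + 28x + 15.
Step 3: lead(−27x⁴ − 18x³ + 36x² + 28x + 15) ÷ lead(D) = −27x⁴ ÷ −3x = 9x³. Subtract (9x³)·D = −27x⁴ − 36x³. Remainder: 18x³ + 36x² + 28x + 15.
Step 4: lead(18x³ + 36x² + 28x + 15) ÷ lead(D) = 18x³ ÷ −3x = −6x². Subtract (−6x²)·D = 18x³ + 24x². Remainder: 12x² + 28x + 15.
Step 5: lead(12x² + 28x + 15) ÷ lead(D) = 12x² ÷ −3x = −4x. Subtract (−4x)·D = 12x² + 16x. Remainder: 12x + 15.
Step 6: lead(12x + 15) ÷ lead(D) = 12x ÷ −3x = −4. Subtract (−4)·D = 12x + 16. Remainder: −1.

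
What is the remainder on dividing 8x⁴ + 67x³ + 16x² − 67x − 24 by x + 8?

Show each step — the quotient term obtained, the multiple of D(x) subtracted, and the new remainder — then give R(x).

Step 1: lead(8x⁴ + 67x³ + 16x² − 67x − 24) ÷ lead(D) = 8x⁴ ÷ x = 8x³. Subtract (8x³)·D = 8x⁴ + 64x³. Remainder: 3x³ + 16x² − 67x − 24.
Step 2: lead(3x³ + 16x² − 67x − 24) ÷ lead(D) = 3x³ ÷ x = 3x². Subtract (3x²)·D = 3x³ + 24x². Remainder: −8x² − 67x − 24.
Step 3: lead(−8x² − 67x − 24) ÷ lead(D) = −8x² ÷ x = −8x. Subtract (−8x)·D = −8x² − 64x. Remainder: −3x − 24.
Step 4: lead(−3x − 24) ÷ lead(D) = −3x ÷ x = −3. Subtract (−3)·D = −3x − 24. Remainder: 0.

R(x) = 0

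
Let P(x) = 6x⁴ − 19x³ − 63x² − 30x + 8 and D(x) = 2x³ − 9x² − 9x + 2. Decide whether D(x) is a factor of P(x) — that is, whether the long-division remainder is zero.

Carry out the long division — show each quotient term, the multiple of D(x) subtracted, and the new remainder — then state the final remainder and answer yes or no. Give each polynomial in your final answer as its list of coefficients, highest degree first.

Step 1: lead(6x⁴ − 19x³ − 63x² − 30x + 8) ÷ lead(D) = 6x⁴ ÷ 2x³ = 3x. Subtract (3x)·D = 6x⁴ − 27x³ − 27x² + 6x. Remainder: 8x³ − 36x² − 36x + 8.
Step 2: lead(8x³ − 36x² − 36x + 8) ÷ lead(D) = 8x³ ÷ 2x³ = 4. Subtract (4)·D = 8x³ − 36x² − 36x + 8. Remainder: 0.

R = [0], so D(x) is a factor of P(x). yes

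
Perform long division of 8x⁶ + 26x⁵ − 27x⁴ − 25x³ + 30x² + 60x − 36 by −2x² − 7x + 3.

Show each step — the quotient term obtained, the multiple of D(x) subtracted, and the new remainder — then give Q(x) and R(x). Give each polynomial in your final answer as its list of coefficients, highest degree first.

Step 1: lead(8x⁶ + 26x⁵ − 27x⁴ − 25x³ + 30x² + 60x − 36) ÷ lead(D) = 8x⁶ ÷ −2x² = −4x⁴. Subtract (−4x⁴)·D = 8x⁶ + 28x⁵ − 12x⁴. Remainder: −2x⁵ − 15x⁴ − 25x³ + 30x² + 60x − 36.
Step 2: lead(−2x⁵ − 15x⁴ − 25x³ + 30x² + 60x − 36) ÷ lead(D) = −2x⁵ ÷ −2x² = x³. Subtract (x³)·D = −2x⁵ − 7x⁴ + 3x³. Remainder: −8x⁴ − 28x³ + 30x² + 60x − 36.
Step 3: lead(−8x⁴ − 28x³ + 30x² + 60x − 36) ÷ lead(D) = −8x⁴ ÷ −2x² = 4x². Subtract (4x²)·D = −8x⁴ − 28x³ + 12x². Remainder: 18x² + 60x − 36.
Step 4: lead(18x² + 60x − 36) ÷ lead(D) = 18x² ÷ −2x² = −9. Subtract (−9)·D = 18x² + 63x − 27. Remainder: −3x − 9.

Q = [-4, 1, 4, 0, -9]; R = [-3, -9]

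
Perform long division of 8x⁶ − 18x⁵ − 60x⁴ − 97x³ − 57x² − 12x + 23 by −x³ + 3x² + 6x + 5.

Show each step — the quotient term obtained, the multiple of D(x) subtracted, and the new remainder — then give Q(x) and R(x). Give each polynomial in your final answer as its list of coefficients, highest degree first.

Q = [-8, -6, -6, 3]; R = [8]

Step 1: lead(8x⁶ − 18x⁵ − 60x⁴ − 97x³ − 57x² − 12x + 23) ÷ lead(D) = 8x⁶ ÷ −x³ = −8x³. Subtract (−8x³)·D = 8x⁶ − 24x⁵ − 48x⁴ − 40x³. Remainder: 6x⁵ − 12x⁴ − 57x³ − 57x² − 12x + 23.
Step 2: lead(6x⁵ − 12x⁴ − 57x³ − 57x² − 12x + 23) ÷ lead(D) = 6x⁵ ÷ −x³ = −6x². Subtract (−6x²)·D = 6x⁵ − 18x⁴ − 36x³ − 30x². Remainder: 6x⁴ − 21x³ − 27x² − 12x + 23.
Step 3: lead(6x⁴ − 21x³ − 27x² − 12x + 23) ÷ lead(D) = 6x⁴ ÷ −x³ = −6x. Subtract (−6x)·D = 6x⁴ − 18x³ − 36x² − 30x. Remainder: −3x³ + 9x² + 18x + 23.
Step 4: lead(−3x³ + 9x² + 18x + 23) ÷ lead(D) = −3x³ ÷ −x³ = 3. Subtract (3)·D = −3x³ + 9x² + 18x + 15. Remainder: 8.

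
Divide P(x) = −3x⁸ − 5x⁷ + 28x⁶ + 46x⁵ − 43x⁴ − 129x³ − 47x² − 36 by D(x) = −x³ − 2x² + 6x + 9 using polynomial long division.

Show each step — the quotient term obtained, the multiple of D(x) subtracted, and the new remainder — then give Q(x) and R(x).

Step 1: lead(−3x⁸ − 5x⁷ + 28x⁶ + 46x⁵ − 43x⁴ − 129x³ − 47x² − 36) ÷ lead(D) = −3x⁸ ÷ −x³ = 3x⁵. Subtract (3x⁵)·D = −3x⁸ − 6x⁷ + 18x⁶ + 27x⁵. Remainder: x⁷ + 10x⁶ + 19x⁵ − 43x⁴ − 129x³ − 47x² − 36.
Step 2: lead(x⁷ + 10x⁶ + 19x⁵ − 43x⁴ − 129x³ − 47x² − 36) ÷ lead(D) = x⁷ ÷ −x³ = −x⁴. Subtract (−x⁴)·D = x⁷ + 2x⁶ − 6x⁵ − 9x⁴. Remainder: 8x⁶ + 25x⁵ − 34x⁴ − 129x³ − 47x² − 36.
Step 3: lead(8x⁶ + 25x⁵ − 34x⁴ − 129x³ − 47x² − 36) ÷ lead(D) = 8x⁶ ÷ −x³ = −8x³. Subtract (−8x³)·D = 8x⁶ + 16x⁵ − 48x⁴ − 72x³. Remainder: 9x⁵ + 14x⁴ − 57x³ − 47x² − 36.
Step 4: lead(9x⁵ + 14x⁴ − 57x³ − 47x² − 36) ÷ lead(D) = 9x⁵ ÷ −x³ = −9x². Subtract (−9x²)·D = 9x⁵ + 18x⁴ − 54x³ − 81x². Remainder: −4x⁴ − 3x³ + 34x² − 36.
Step 5: lead(−4x⁴ − 3x³ + 34x² − 36) ÷ lead(D) = −4x⁴ ÷ −x³ = 4x. Subtract (4x)·D = −4x⁴ − 8x³ + 24x² + 36x. Remainder: 5x³ + 10x² − 36x − 36.
Step 6: lead(5x³ + 10x² − 36x − 36) ÷ lead(D) = 5x³ ÷ −x³ = −5. Subtract (−5)·D = 5x³ + 10x² − 30x − 45. Remainder: −6x + 9.

Q(x) = 3x⁵ − x⁴ − 8x³ − 9x² + 4x − 5; R(x) = −6x + 9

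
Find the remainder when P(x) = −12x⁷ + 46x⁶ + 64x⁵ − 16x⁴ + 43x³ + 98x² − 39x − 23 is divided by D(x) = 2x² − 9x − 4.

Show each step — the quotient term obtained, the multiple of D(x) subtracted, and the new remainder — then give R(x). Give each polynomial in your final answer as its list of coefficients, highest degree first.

R = [9, 9]

Step 1: lead(−12x⁷ + 46x⁶ + 64x⁵ − 16x⁴ + 43x³ + 98x² − 39x − 23) ÷ lead(D) = −12x⁷ ÷ 2x² = −6x⁵. Subtract (−6x⁵)·D = −12x⁷ + 54x⁶ + 24x⁵. Remainder: −8x⁶ + 40x⁵ − 16x⁴ + 43x³ + 98x² − 39x − 23.
Step 2: lead(−8x⁶ + 40x⁵ − 16x⁴ + 43x³ + 98x² − 39x − 23) ÷ lead(D) = −8x⁶ ÷ 2x² = −4x⁴. Subtract (−4x⁴)·D = −8x⁶ + 36x⁵ + 16x⁴. Remainder: 4x⁵ − 32x⁴ + 43x³ + 98x² − 39x − 23.
Step 3: lead(4x⁵ − 32x⁴ + 43x³ + 98x² − 39x − 23) ÷ lead(D) = 4x⁵ ÷ 2x² = 2x³. Subtract (2x³)·D = 4x⁵ − 18x⁴ − 8x³. Remainder: −14x⁴ + 51x³ + 98x² − 39x − 23.
Step 4: lead(−14x⁴ + 51x³ + 98x² − 39x − 23) ÷ lead(D) = −14x⁴ ÷ 2x² = −7x². Subtract (−7x²)·D = −14x⁴ + 63x³ + 28x². Remainder: −12x³ + 70x² − 39x − 23.
Step 5: lead(−12x³ + 70x² − 39x − 23) ÷ lead(D) = −12x³ ÷ 2x² = −6x. Subtract (−6x)·D = −12x³ + 54x² + 24x. Remainder: 16x² − 63x − 23.
Step 6: lead(16x² − 63x − 23) ÷ lead(D) = 16x² ÷ 2x² = 8. Subtract (8)·D = 16x² − 72x − 32. Remainder: 9x + 9.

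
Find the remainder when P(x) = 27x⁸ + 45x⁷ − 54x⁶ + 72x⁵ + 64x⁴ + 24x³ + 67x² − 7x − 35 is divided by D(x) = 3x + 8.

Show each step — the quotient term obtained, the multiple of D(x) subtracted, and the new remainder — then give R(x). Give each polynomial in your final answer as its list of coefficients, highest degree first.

R = [5]

Step 1: lead(27x⁸ + 45x⁷ − 54x⁶ + 72x⁵ + 64x⁴ + 24x³ + 67x² − 7x − 35) ÷ lead(D) = 27x⁸ ÷ 3x = 9x⁷. Subtract (9x⁷)·D = 27x⁸ + 72x⁷. Remainder: −27x⁷ − 54x⁶ + 72x⁵ + 64x⁴ + 24x³ + 67x² − 7x − 35.
Step 2: lead(−27x⁷ − 54x⁶ + 72x⁵ + 64x⁴ + 24x³ + 67x² − 7x − 35) ÷ lead(D) = −27x⁷ ÷ 3x = −9x⁶. Subtract (−9x⁶)·D = −27x⁷ − 72x⁶. Remainder: 18x⁶ + 72x⁵ + 64x⁴ + 24x³ + 67x² − 7x − 35.
Step 3: lead(18x⁶ + 72x⁵ + 64x⁴ + 24x³ + 67x² − 7x − 35) ÷ lead(D) = 18x⁶ ÷ 3x = 6x⁵. Subtract (6x⁵)·D = 18x⁶ + 48x⁵. Remainder: 24x⁵ + 64x⁴ + 24x³ + 67x² − 7x − 35.
Step 4: lead(24x⁵ + 64x⁴ + 24x³ + 67x² − 7x − 35) ÷ lead(D) = 24x⁵ ÷ 3x = 8x⁴. Subtract (8x⁴)·D = 24x⁵ + 64x⁴. Remainder: 24x³ + 67x² − 7x − 35.
Step 5: lead(24x³ + 67x² − 7x − 35) ÷ lead(D) = 24x³ ÷ 3x = 8x². Subtract (8x²)·D = 24x³ + 64x². Remainder: 3x² − 7x − 35.
Step 6: lead(3x² − 7x − 35) ÷ lead(D) = 3x² ÷ 3x = x. Subtract (x)·D = 3x² + 8x. Remainder: −15x − 35.
Step 7: lead(−15x − 35) ÷ lead(D) = −15x ÷ 3x = −5. Subtract (−5)·D = −15x − 40. Remainder: 5.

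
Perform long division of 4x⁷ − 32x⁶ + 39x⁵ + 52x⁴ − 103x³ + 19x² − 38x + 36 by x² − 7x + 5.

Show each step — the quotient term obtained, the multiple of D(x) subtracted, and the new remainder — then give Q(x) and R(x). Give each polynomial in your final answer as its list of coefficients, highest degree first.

Step 1: lead(4x⁷ − 32x⁶ + 39x⁵ + 52x⁴ − 103x³ + 19x² − 38x + 36) ÷ lead(D) = 4x⁷ ÷ x² = 4x⁵. Subtract (4x⁵)·D = 4x⁷ − 28x⁶ + 20x⁵. Remainder: −4x⁶ + 19x⁵ + 52x⁴ − 103x³ + 19x² − 38x + 36.
Step 2: lead(−4x⁶ + 19x⁵ + 52x⁴ − 103x³ + 19x² − 38x + 36) ÷ lead(D) = −4x⁶ ÷ x² = −4x⁴. Subtract (−4x⁴)·D = −4x⁶ + 28x⁵ − 20x⁴. Remainder: −9x⁵ + 72x⁴ − 103x³ + 19x² − 38x + 36.
Step 3: lead(−9x⁵ + 72x⁴ − 103x³ + 19x² − 38x + 36) ÷ lead(D) = −9x⁵ ÷ x² = −9x³. Subtract (−9x³)·D = −9x⁵ + 63x⁴ − 45x³. Remainder: 9x⁴ − 58x³ + 19x² − 38x + 36.
Step 4: lead(9x⁴ − 58x³ + 19x² − 38x + 36) ÷ lead(D) = 9x⁴ ÷ x² = 9x². Subtract (9x²)·D = 9x⁴ − 63x³ + 45x². Remainder: 5x³ − 26x² − 38x + 36.
Step 5: lead(5x³ − 26x² − 38x + 36) ÷ lead(D) = 5x³ ÷ x² = 5x. Subtract (5x)·D = 5x³ − 35x² + 25x. Remainder: 9x² − 63x + 36.
Step 6: lead(9x² − 63x + 36) ÷ lead(D) = 9x² ÷ x² = 9. Subtract (9)·D = 9x² − 63x + 45. Remainder: −9.

Q = [4, -4, -9, 9, 5, 9]; R = [-9]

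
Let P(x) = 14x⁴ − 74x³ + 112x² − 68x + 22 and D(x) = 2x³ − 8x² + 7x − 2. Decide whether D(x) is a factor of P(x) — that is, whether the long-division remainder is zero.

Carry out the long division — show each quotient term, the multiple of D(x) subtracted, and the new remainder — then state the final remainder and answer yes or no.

Step 1: lead(14x⁴ − 74x³ + 112x² − 68x + 22) ÷ lead(D) = 14x⁴ ÷ 2x³ = 7x. Subtract (7x)·D = 14x⁴ − 56x³ + 49x² − 14x. Remainder: −18x³ + 63x² − 54x + 22.
Step 2: lead(−18x³ + 63x² − 54x + 22) ÷ lead(D) = −18x³ ÷ 2x³ = −9. Subtract (−9)·D = −18x³ + 72x² − 63x + 18. Remainder: −9x² + 9x + 4.

R(x) = −9x² + 9x + 4, so D(x) is not a factor of P(x). no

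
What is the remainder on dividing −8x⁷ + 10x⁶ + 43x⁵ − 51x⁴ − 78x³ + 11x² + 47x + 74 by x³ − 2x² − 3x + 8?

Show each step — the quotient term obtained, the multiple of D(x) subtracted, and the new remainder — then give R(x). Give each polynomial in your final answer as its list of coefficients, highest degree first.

Step 1: lead(−8x⁷ + 10x⁶ + 43x⁵ − 51x⁴ − 78x³ + 11x² + 47x + 74) ÷ lead(D) = −8x⁷ ÷ x³ = −8x⁴. Subtract (−8x⁴)·D = −8x⁷ + 16x⁶ + 24x⁵ − 64x⁴. Remainder: −6x⁶ + 19x⁵ + 13x⁴ − 78x³ + 11x² + 47x + 74.
Step 2: lead(−6x⁶ + 19x⁵ + 13x⁴ − 78x³ + 11x² + 47x + 74) ÷ lead(D) = −6x⁶ ÷ x³ = −6x³. Subtract (−6x³)·D = −6x⁶ + 12x⁵ + 18x⁴ − 48x³. Remainder: 7x⁵ − 5x⁴ − 30x³ + 11x² + 47x + 74.
Step 3: lead(7x⁵ − 5x⁴ − 30x³ + 11x² + 47x + 74) ÷ lead(D) = 7x⁵ ÷ x³ = 7x². Subtract (7x²)·D = 7x⁵ − 14x⁴ − 21x³ + 56x². Remainder: 9x⁴ − 9x³ − 45x² + 47x + 74.
Step 4: lead(9x⁴ − 9x³ − 45x² + 47x + 74) ÷ lead(D) = 9x⁴ ÷ x³ = 9x. Subtract (9x)·D = 9x⁴ − 18x³ − 27x² + 72x. Remainder: 9x³ − 18x² − 25x + 74.
Step 5: lead(9x³ − 18x² − 25x + 74) ÷ lead(D) = 9x³ ÷ x³ = 9. Subtract (9)·D = 9x³ − 18x² − 27x + 72. Remainder: 2x + 2.

R = [2, 2]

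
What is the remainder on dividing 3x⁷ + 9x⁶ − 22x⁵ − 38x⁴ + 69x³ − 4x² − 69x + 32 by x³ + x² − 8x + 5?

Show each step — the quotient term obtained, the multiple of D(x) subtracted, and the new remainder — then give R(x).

Step 1: lead(3x⁷ + 9x⁶ − 22x⁵ − 38x⁴ + 69x³ − 4x² − 69x + 32) ÷ lead(D) = 3x⁷ ÷ x³ = 3x⁴. Subtract (3x⁴)·D = 3x⁷ + 3x⁶ − 24x⁵ + 15x⁴. Remainder: 6x⁶ + 2x⁵ − 53x⁴ + 69x³ − 4x² − 69x + 32.
Step 2: lead(6x⁶ + 2x⁵ − 53x⁴ + 69x³ − 4x² − 69x + 32) ÷ lead(D) = 6x⁶ ÷ x³ = 6x³. Subtract (6x³)·D = 6x⁶ + 6x⁵ − 48x⁴ + 30x³. Remainder: −4x⁵ − 5x⁴ + 39x³ − 4x² − 69x + 32.
Step 3: lead(−4x⁵ − 5x⁴ + 39x³ − 4x² − 69x + 32) ÷ lead(D) = −4x⁵ ÷ x³ = −4x². Subtract (−4x²)·D = −4x⁵ − 4x⁴ + 32x³ − 20x². Remainder: −x⁴ + 7x³ + 16x² − 69x + 32.
Step 4: lead(−x⁴ + 7x³ + 16x² − 69x + 32) ÷ lead(D) = −x⁴ ÷ x³ = −x. Subtract (−x)·D = −x⁴ − x³ + 8x² − 5x. Remainder: 8x³ + 8x² − 64x + 32.
Step 5: lead(8x³ + 8x² − 64x + 32) ÷ lead(D) = 8x³ ÷ x³ = 8. Subtract (8)·D = 8x³ + 8x² − 64x + 40. Remainder: −8.

R(x) = −8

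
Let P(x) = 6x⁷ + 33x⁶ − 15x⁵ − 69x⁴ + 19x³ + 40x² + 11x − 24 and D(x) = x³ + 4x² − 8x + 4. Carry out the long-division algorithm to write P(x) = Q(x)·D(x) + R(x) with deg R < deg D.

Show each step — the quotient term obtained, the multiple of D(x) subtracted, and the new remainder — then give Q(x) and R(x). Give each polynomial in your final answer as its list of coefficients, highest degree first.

Step 1: lead(6x⁷ + 33x⁶ − 15x⁵ − 69x⁴ + 19x³ + 40x² + 11x − 24) ÷ lead(D) = 6x⁷ ÷ x³ = 6x⁴. Subtract (6x⁴)·D = 6x⁷ + 24x⁶ − 48x⁵ + 24x⁴. Remainder: 9x⁶ + 33x⁵ − 93x⁴ + 19x³ + 40x² + 11x − 24.
Step 2: lead(9x⁶ + 33x⁵ − 93x⁴ + 19x³ + 40x² + 11x − 24) ÷ lead(D) = 9x⁶ ÷ x³ = 9x³. Subtract (9x³)·D = 9x⁶ + 36x⁵ − 72x⁴ + 36x³. Remainder: −3x⁵ − 21x⁴ − 17x³ + 40x² + 11x − 24.
Step 3: lead(−3x⁵ − 21x⁴ − 17x³ + 40x² + 11x − 24) ÷ lead(D) = −3x⁵ ÷ x³ = −3x². Subtract (−3x²)·D = −3x⁵ − 12x⁴ + 24x³ − 12x². Remainder: −9x⁴ − 41x³ + 52x² + 11x − 24.
Step 4: lead(−9x⁴ − 41x³ + 52x² + 11x − 24) ÷ lead(D) = −9x⁴ ÷ x³ = −9x. Subtract (−9x)·D = −9x⁴ − 36x³ + 72x² − 36x. Remainder: −5x³ − 20x² + 47x − 24.
Step 5: lead(−5x³ − 20x² + 47x − 24) ÷ lead(D) = −5x³ ÷ x³ = −5. Subtract (−5)·D = −5x³ − 20x² + 40x − 20. Remainder: 7x − 4.

Q = [6, 9, -3, -9, -5]; R = [7, -4]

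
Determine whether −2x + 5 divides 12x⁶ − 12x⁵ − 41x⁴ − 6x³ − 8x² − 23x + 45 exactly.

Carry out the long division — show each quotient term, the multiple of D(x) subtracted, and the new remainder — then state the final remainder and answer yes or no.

R(x) = 0, so D(x) is a factor of P(x). yes

Step 1: lead(12x⁶ − 12x⁵ − 41x⁴ − 6x³ − 8x² − 23x + 45) ÷ lead(D) = 12x⁶ ÷ −2x = −6x⁵. Subtract (−6x⁵)·D = 12x⁶ − 30x⁵. Remainder: 18x⁵ − 41x⁴ − 6x³ − 8x² − 23x + 45.
Step 2: lead(18x⁵ − 41x⁴ − 6x³ − 8x² − 23x + 45) ÷ lead(D) = 18x⁵ ÷ −2x = −9x⁴. Subtract (−9x⁴)·D = 18x⁵ − 45x⁴. Remainder: 4x⁴ − 6x³ − 8x² − 23x + 45.
Step 3: lead(4x⁴ − 6x³ − 8x² − 23x + 45) ÷ lead(D) = 4x⁴ ÷ −2x = −2x³. Subtract (−2x³)·D = 4x⁴ − 10x³. Remainder: 4x³ − 8x² − 23x + 45.
Step 4: lead(4x³ − 8x² − 23x + 45) ÷ lead(D) = 4x³ ÷ −2x = −2x². Subtract (−2x²)·D = 4x³ − 10x². Remainder: 2x² − 23x + 45.
Step 5: lead(2x² − 23x + 45) ÷ lead(D) = 2x² ÷ −2x = −x. Subtract (−x)·D = 2x² − 5x. Remainder: −18x + 45.
Step 6: lead(−18x + 45) ÷ lead(D) = −18x ÷ −2x = 9. Subtract (9)·D = −18x + 45. Remainder: 0.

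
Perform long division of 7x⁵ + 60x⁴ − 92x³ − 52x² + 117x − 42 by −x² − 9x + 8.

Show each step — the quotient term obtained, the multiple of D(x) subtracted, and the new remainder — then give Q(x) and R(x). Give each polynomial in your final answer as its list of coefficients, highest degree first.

Step 1: lead(7x⁵ + 60x⁴ − 92x³ − 52x² + 117x − 42) ÷ lead(D) = 7x⁵ ÷ −x² = −7x³. Subtract (−7x³)·D = 7x⁵ + 63x⁴ − 56x³. Remainder: −3x⁴ − 36x³ − 52x² + 117x − 42.
Step 2: lead(−3x⁴ − 36x³ − 52x² + 117x − 42) ÷ lead(D) = −3x⁴ ÷ −x² = 3x². Subtract (3x²)·D = −3x⁴ − 27x³ + 24x². Remainder: −9x³ − 76x² + 117x − 42.
Step 3: lead(−9x³ − 76x² + 117x − 42) ÷ lead(D) = −9x³ ÷ −x² = 9x. Subtract (9x)·D = −9x³ − 81x² + 72x. Remainder: 5x² + 45x − 42.
Step 4: lead(5x² + 45x − 42) ÷ lead(D) = 5x² ÷ −x² = −5. Subtract (−5)·D = 5x² + 45x − 40. Remainder: −2.

Q = [-7, 3, 9, -5]; R = [-2]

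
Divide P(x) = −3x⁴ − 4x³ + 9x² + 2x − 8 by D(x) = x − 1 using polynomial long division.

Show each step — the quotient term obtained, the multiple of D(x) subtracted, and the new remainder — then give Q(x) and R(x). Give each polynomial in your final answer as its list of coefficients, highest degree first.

Q = [-3, -7, 2, 4]; R = [-4]

Step 1: lead(−3x⁴ − 4x³ + 9x² + 2x − 8) ÷ lead(D) = −3x⁴ ÷ x = −3x³. Subtract (−3x³)·D = −3x⁴ + 3x³. Remainder: −7x³ + 9x² + 2x − 8.
Step 2: lead(−7x³ + 9x² + 2x − 8) ÷ lead(D) = −7x³ ÷ x = −7x². Subtract (−7x²)·D = −7x³ + 7x². Remainder: 2x² + 2x − 8.
Step 3: lead(2x² + 2x − 8) ÷ lead(D) = 2x² ÷ x = 2x. Subtract (2x)·D = 2x² − 2x. Remainder: 4x − 8.
Step 4: lead(4x − 8) ÷ lead(D) = 4x ÷ x = 4. Subtract (4)·D = 4x − 4. Remainder: −4.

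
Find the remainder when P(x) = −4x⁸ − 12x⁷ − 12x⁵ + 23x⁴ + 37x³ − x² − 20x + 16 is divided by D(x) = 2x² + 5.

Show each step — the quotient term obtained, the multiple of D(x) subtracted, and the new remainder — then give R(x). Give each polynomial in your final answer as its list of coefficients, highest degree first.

Step 1: lead(−4x⁸ − 12x⁷ − 12x⁵ + 23x⁴ + 37x³ − x² − 20x + 16) ÷ lead(D) = −4x⁸ ÷ 2x² = −2x⁶. Subtract (−2x⁶)·D = −4x⁸ − 10x⁶. Remainder: −12x⁷ + 10x⁶ − 12x⁵ + 23x⁴ + 37x³ − x² − 20x + 16.
Step 2: lead(−12x⁷ + 10x⁶ − 12x⁵ + 23x⁴ + 37x³ − x² − 20x + 16) ÷ lead(D) = −12x⁷ ÷ 2x² = −6x⁵. Subtract (−6x⁵)·D = −12x⁷ − 30x⁵. Remainder: 10x⁶ + 18x⁵ + 23x⁴ + 37x³ − x² − 20x + 16.
Step 3: lead(10x⁶ + 18x⁵ + 23x⁴ + 37x³ − x² − 20x + 16) ÷ lead(D) = 10x⁶ ÷ 2x² = 5x⁴. Subtract (5x⁴)·D = 10x⁶ + 25x⁴. Remainder: 18x⁵ − 2x⁴ + 37x³ − x² − 20x + 16.
Step 4: lead(18x⁵ − 2x⁴ + 37x³ − x² − 20x + 16) ÷ lead(D) = 18x⁵ ÷ 2x² = 9x³. Subtract (9x³)·D = 18x⁵ + 45x³. Remainder: −2x⁴ − 8x³ − x² − 20x + 16.
Step 5: lead(−2x⁴ − 8x³ − x² − 20x + 16) ÷ lead(D) = −2x⁴ ÷ 2x² = −x². Subtract (−x²)·D = −2x⁴ − 5x². Remainder: −8x³ + 4x² − 20x + 16.
Step 6: lead(−8x³ + 4x² − 20x + 16) ÷ lead(D) = −8x³ ÷ 2x² = −4x. Subtract (−4x)·D = −8x³ − 20x. Remainder: 4x² + 16.
Step 7: lead(4x² + 16) ÷ lead(D) = 4x² ÷ 2x² = 2. Subtract (2)·D = 4x² + 10. Remainder: 6.

R = [6]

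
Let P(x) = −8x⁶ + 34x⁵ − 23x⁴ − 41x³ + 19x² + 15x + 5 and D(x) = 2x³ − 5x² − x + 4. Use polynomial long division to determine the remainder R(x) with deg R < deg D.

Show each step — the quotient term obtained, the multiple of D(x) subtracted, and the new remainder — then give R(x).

R(x) = 1

Step 1: lead(−8x⁶ + 34x⁵ − 23x⁴ − 41x³ + 19x² + 15x + 5) ÷ lead(D) = −8x⁶ ÷ 2x³ = −4x³. Subtract (−4x³)·D = −8x⁶ + 20x⁵ + 4x⁴ − 16x³. Remainder: 14x⁵ − 27x⁴ − 25x³ + 19x² + 15x + 5.
Step 2: lead(14x⁵ − 27x⁴ − 25x³ + 19x² + 15x + 5) ÷ lead(D) = 14x⁵ ÷ 2x³ = 7x². Subtract (7x²)·D = 14x⁵ − 35x⁴ − 7x³ + 28x². Remainder: 8x⁴ − 18x³ − 9x² + 15x + 5.
Step 3: lead(8x⁴ − 18x³ − 9x² + 15x + 5) ÷ lead(D) = 8x⁴ ÷ 2x³ = 4x. Subtract (4x)·D = 8x⁴ − 20x³ − 4x² + 16x. Remainder: 2x³ − 5x² − x + 5.
Step 4: lead(2x³ − 5x² − x + 5) ÷ lead(D) = 2x³ ÷ 2x³ = 1. Subtract (1)·D = 2x³ − 5x² − x + 4. Remainder: 1.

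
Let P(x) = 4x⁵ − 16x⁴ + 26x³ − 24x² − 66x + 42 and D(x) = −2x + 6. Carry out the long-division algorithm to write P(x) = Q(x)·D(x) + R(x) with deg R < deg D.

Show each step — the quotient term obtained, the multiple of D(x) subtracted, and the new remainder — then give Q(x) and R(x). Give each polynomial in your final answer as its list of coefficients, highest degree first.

Q = [-2, 2, -7, -9, 6]; R = [6]

Step 1: lead(4x⁵ − 16x⁴ + 26x³ − 24x² − 66x + 42) ÷ lead(D) = 4x⁵ ÷ −2x = −2x⁴. Subtract (−2x⁴)·D = 4x⁵ − 12x⁴. Remainder: −4x⁴ + 26x³ − 24x² − 66x + 42.
Step 2: lead(−4x⁴ + 26x³ − 24x² − 66x + 42) ÷ lead(D) = −4x⁴ ÷ −2x = 2x³. Subtract (2x³)·D = −4x⁴ + 12x³. Remainder: 14x³ − 24x² − 66x + 42.
Step 3: lead(14x³ − 24x² − 66x + 42) ÷ lead(D) = 14x³ ÷ −2x = −7x². Subtract (−7x²)·D = 14x³ − 42x². Remainder: 18x² − 66x + 42.
Step 4: lead(18x² − 66x + 42) ÷ lead(D) = 18x² ÷ −2x = −9x. Subtract (−9x)·D = 18x² − 54x. Remainder: −12x + 42.
Step 5: lead(−12x + 42) ÷ lead(D) = −12x ÷ −2x = 6. Subtract (6)·D = −12x + 36. Remainder: 6.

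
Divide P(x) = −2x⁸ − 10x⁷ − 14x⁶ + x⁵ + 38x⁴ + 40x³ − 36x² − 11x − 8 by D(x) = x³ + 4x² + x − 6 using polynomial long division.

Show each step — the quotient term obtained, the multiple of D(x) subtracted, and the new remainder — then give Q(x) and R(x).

Step 1: lead(−2x⁸ − 10x⁷ − 14x⁶ + x⁵ + 38x⁴ + 40x³ − 36x² − 11x − 8) ÷ lead(D) = −2x⁸ ÷ x³ = −2x⁵. Subtract (−2x⁵)·D = −2x⁸ − 8x⁷ − 2x⁶ + 12x⁵. Remainder: −2x⁷ − 12x⁶ − 11x⁵ + 38x⁴ + 40x³ − 36x² − 11x − 8.
Step 2: lead(−2x⁷ − 12x⁶ − 11x⁵ + 38x⁴ + 40x³ − 36x² − 11x − 8) ÷ lead(D) = −2x⁷ ÷ x³ = −2x⁴. Subtract (−2x⁴)·D = −2x⁷ − 8x⁶ − 2x⁵ + 12x⁴. Remainder: −4x⁶ − 9x⁵ + 26x⁴ + 40x³ − 36x² − 11x − 8.
Step 3: lead(−4x⁶ − 9x⁵ + 26x⁴ + 40x³ − 36x² − 11x − 8) ÷ lead(D) = −4x⁶ ÷ x³ = −4x³. Subtract (−4x³)·D = −4x⁶ − 16x⁵ − 4x⁴ + 24x³. Remainder: 7x⁵ + 30x⁴ + 16x³ − 36x² − 11x − 8.
Step 4: lead(7x⁵ + 30x⁴ + 16x³ − 36x² − 11x − 8) ÷ lead(D) = 7x⁵ ÷ x³ = 7x². Subtract (7x²)·D = 7x⁵ + 28x⁴ + 7x³ − 42x². Remainder: 2x⁴ + 9x³ + 6x² − 11x − 8.
Step 5: lead(2x⁴ + 9x³ + 6x² − 11x − 8) ÷ lead(D) = 2x⁴ ÷ x³ = 2x. Subtract (2x)·D = 2x⁴ + 8x³ + 2x² − 12x. Remainder: x³ + 4x² + x − 8.
Step 6: lead(x³ + 4x² + x − 8) ÷ lead(D) = x³ ÷ x³ = 1. Subtract (1)·D = x³ + 4x² + x − 6. Remainder: −2.

Q(x) = −2x⁵ − 2x⁴ − 4x³ + 7x² + 2x + 1; R(x) = −2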